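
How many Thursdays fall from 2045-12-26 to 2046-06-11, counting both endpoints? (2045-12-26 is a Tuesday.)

24

2045-12-26 is a Tuesday; the first Thursday on or after it is 2045-12-28 (2 days later).
From 2045-12-28 to 2046-06-11: 3 + 31 + 28 + 31 + 30 + 31 + 11 = 165 days (rest of December, January, February, March, April, May, June).
165 ÷ 7 = 23 full weeks with remainder 4, so 23 more Thursdays after the first → 24.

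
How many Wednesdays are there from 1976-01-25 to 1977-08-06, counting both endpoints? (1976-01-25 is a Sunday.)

80

1976-01-25 is a Sunday; the first Wednesday on or after it is 1976-01-28 (3 days later).
From 1976-01-28 to 1977-08-06: 338 + 218 = 556 days (rest of 1976, to 1977-08-06 in 1977).
556 ÷ 7 = 79 full weeks with remainder 3, so 79 more Wednesdays after the first → 80.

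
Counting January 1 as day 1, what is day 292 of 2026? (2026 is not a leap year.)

January has 31 days (292 − 31 = 261 remain).
February has 28 days (261 − 28 = 233 remain).
March has 31 days (233 − 31 = 202 remain).
April has 30 days (202 − 30 = 172 remain).
May has 31 days (172 − 31 = 141 remain).
June has 30 days (141 − 30 = 111 remain).
July has 31 days (111 − 31 = 80 remain).
August has 31 days (80 − 31 = 49 remain).
September has 30 days (49 − 30 = 19 remain).
19 into October → October 19.

October 19, 2026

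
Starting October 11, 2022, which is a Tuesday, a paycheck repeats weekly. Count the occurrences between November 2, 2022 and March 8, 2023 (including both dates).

18

Occurrences land 7·i days after October 11, 2022 for i = 0, 1, 2, …
November 2, 2022 is 22 days after the start; 22 ÷ 7 = 3 remainder 1; since the remainder is 1, round up to i = 4. First occurrence in the window: #5 on November 8, 2022 (4×7 = 28 days in).
March 8, 2023 is 148 days after the start; 148 ÷ 7 = 21 remainder 1. Last occurrence in the window: #22 on March 7, 2023.
Occurrences #5 through #22: 18 in total.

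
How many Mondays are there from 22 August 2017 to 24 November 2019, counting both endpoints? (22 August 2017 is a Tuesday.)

22 August 2017 is a Tuesday; the first Monday on or after it is 28 August 2017 (6 days later).
From 28 August 2017 to 24 November 2019: 125 + 365 + 328 = 818 days (rest of 2017, 2018, to 24 November 2019 in 2019).
818 ÷ 7 = 116 full weeks with remainder 6, so 116 more Mondays after the first → 117.

117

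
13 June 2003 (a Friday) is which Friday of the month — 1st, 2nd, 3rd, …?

Day 13 falls in week ⌈13/7⌉ of the month.
Days 1–7 hold the 1st Friday, 8–14 the 2nd, 15–21 the 3rd, 22–28 the 4th, 29–31 the 5th.
13 is in the range for the 2nd.

2nd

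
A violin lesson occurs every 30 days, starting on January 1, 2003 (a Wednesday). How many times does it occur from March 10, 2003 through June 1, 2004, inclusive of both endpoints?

15

Occurrences land 30·i days after January 1, 2003 for i = 0, 1, 2, …
March 10, 2003 is 68 days after the start; 68 ÷ 30 = 2 remainder 8; since the remainder is 8, round up to i = 3. First occurrence in the window: #4 on April 1, 2003 (3×30 = 90 days in).
June 1, 2004 is 517 days after the start; 517 ÷ 30 = 17 remainder 7. Last occurrence in the window: #18 on May 25, 2004.
Occurrences #4 through #18: 15 in total.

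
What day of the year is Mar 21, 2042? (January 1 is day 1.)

Days in months before Mar: 31 + 28 = 59.
Plus 21 days into Mar → day 80.

80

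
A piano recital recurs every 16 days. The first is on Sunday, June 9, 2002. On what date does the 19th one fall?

The 19th occurrence is 18 intervals after the first: 18 × 16 = 288 days after June 9, 2002.
June has 30 days — 21 days to the end of June leaves 267.
July has 31 days (236 left).
August has 31 days (205 left).
September has 30 days (175 left).
October has 31 days (144 left).
November has 30 days (114 left).
December has 31 days (83 left).
January has 31 days (52 left).
February has 28 days (24 left).
24 days into March → March 24, 2003.

March 24, 2003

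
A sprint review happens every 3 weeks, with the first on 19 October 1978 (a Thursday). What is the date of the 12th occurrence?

The 12th occurrence is 11 intervals after the first: 11 × 21 = 231 days after 19 October 1978.
October has 31 days — 12 days to the end of October leaves 219.
November has 30 days (189 left).
December has 31 days (158 left).
January has 31 days (127 left).
February has 28 days (99 left).
March has 31 days (68 left).
April has 30 days (38 left).
May has 31 days (7 left).
7 days into June → 7 June 1979.

7 June 1979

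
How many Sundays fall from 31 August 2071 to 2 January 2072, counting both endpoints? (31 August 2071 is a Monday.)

31 August 2071 is a Monday; the first Sunday on or after it is 6 September 2071 (6 days later).
From 6 September 2071 to 2 January 2072: 24 + 31 + 30 + 31 + 2 = 118 days (rest of September, October, November, December, January).
118 ÷ 7 = 16 full weeks with remainder 6, so 16 more Sundays after the first → 17.

17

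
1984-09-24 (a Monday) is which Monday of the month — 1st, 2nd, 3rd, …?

4th

Day 24 falls in week ⌈24/7⌉ of the month.
Days 1–7 hold the 1st Monday, 8–14 the 2nd, 15–21 the 3rd, 22–28 the 4th, 29–31 the 5th.
24 is in the range for the 4th.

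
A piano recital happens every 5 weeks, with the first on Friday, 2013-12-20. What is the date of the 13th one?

2015-02-13

The 13th occurrence is 12 intervals after the first: 12 × 35 = 420 days after 2013-12-20.
December has 31 days — 11 days to the end of December leaves 409.
2014 has 365 days (44 left).
January has 31 days (13 left).
13 days into February → 2015-02-13.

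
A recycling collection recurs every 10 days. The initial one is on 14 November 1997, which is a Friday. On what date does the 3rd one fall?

4 December 1997

The 3rd occurrence is 2 intervals after the first: 2 × 10 = 20 days after 14 November 1997.
November has 30 days — 16 days to the end of November leaves 4.
4 days into December → 4 December 1997.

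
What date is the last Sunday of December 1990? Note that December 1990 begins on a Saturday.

1990-12-30

December 1990 begins on a Saturday, so the first Sunday is December 2 (1 day later).
December 1990 has 31 days. Adding weeks: 2, 9, 16, 23, 30 — the last one ≤ 31 is the 30th.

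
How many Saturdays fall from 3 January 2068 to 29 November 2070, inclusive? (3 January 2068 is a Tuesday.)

3 January 2068 is a Tuesday; the first Saturday on or after it is 7 January 2068 (4 days later).
From 7 January 2068 to 29 November 2070: 359 + 365 + 333 = 1057 days (rest of 2068, 2069, to 29 November 2070 in 2070).
1057 ÷ 7 = 151 full weeks with remainder 0, so 151 more Saturdays after the first → 152.

152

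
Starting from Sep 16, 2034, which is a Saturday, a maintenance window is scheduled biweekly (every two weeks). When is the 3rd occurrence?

Oct 14, 2034

The 3rd occurrence is 2 intervals after the first: 2 × 14 = 28 days after Sep 16, 2034.
Sep has 30 days — 14 days to the end of Sep leaves 14.
14 days into Oct → Oct 14, 2034.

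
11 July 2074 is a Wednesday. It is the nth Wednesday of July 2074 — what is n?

Day 11 falls in week ⌈11/7⌉ of the month.
Days 1–7 hold the 1st Wednesday, 8–14 the 2nd, 15–21 the 3rd, 22–28 the 4th, 29–31 the 5th.
11 is in the range for the 2nd.

2nd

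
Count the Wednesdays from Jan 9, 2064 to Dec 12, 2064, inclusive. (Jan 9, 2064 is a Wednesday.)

Jan 9, 2064 is a Wednesday; the first Wednesday on or after it is Jan 9, 2064.
From Jan 9, 2064 to Dec 12, 2064: 22 + 29 + 31 + 30 + 31 + 30 + 31 + 31 + 30 + 31 + 30 + 12 = 338 days (rest of Jan, Feb, Mar, Apr, May, Jun, Jul, Aug, Sep, Oct, Nov, Dec).
338 ÷ 7 = 48 full weeks with remainder 2, so 48 more Wednesdays after the first → 49.

49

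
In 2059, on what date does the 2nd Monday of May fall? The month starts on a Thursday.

May 12, 2059

May 2059 begins on a Thursday, so the first Monday is May 5 (4 days later).
The 2nd Monday is 1 weeks later: 5 + 7 = 12.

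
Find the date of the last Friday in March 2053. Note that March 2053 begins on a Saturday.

March 2053 begins on a Saturday, so the first Friday is March 7 (6 days later).
March 2053 has 31 days. Adding weeks: 7, 14, 21, 28 — the last one ≤ 31 is the 28th.

28 March 2053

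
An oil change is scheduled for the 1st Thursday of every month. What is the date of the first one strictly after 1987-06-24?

June 1987 starts on a Monday, so its 1st Thursday is 1987-06-04 (3 days in).
That is not after 1987-06-24, so look at July 1987.
July 1987 starts on a Wednesday, so its 1st Thursday is 1987-07-02 (1 day in).

1987-07-02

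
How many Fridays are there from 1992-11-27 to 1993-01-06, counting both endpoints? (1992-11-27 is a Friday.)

6

1992-11-27 is a Friday; the first Friday on or after it is 1992-11-27.
From 1992-11-27 to 1993-01-06: 3 + 31 + 6 = 40 days (rest of November, December, January).
40 ÷ 7 = 5 full weeks with remainder 5, so 5 more Fridays after the first → 6.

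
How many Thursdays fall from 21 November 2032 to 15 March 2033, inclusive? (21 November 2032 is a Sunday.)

21 November 2032 is a Sunday; the first Thursday on or after it is 25 November 2032 (4 days later).
From 25 November 2032 to 15 March 2033: 5 + 31 + 31 + 28 + 15 = 110 days (rest of November, December, January, February, March).
110 ÷ 7 = 15 full weeks with remainder 5, so 15 more Thursdays after the first → 16.

16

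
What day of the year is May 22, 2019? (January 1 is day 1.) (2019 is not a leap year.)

Days in months before May: 31 + 28 + 31 + 30 = 120.
Plus 22 days into May → day 142.

142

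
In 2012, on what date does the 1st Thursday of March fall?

2012-03-01

The first Thursday of March 2012 is March 1.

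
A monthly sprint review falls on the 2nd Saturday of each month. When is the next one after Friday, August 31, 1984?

September 8, 1984

August 1984 starts on a Wednesday; its first Saturday is the 4th, so the 2nd Saturday is the 11th — August 11, 1984.
That is not after August 31, 1984, so look at September 1984.
September 1984 starts on a Saturday; its first Saturday is the 1st, so the 2nd Saturday is the 8th — September 8, 1984.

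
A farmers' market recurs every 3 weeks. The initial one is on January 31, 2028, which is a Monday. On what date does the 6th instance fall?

The 6th occurrence is 5 intervals after the first: 5 × 21 = 105 days after January 31, 2028.
January has 31 days — 0 days to the end of January leaves 105.
February has 29 days (76 left).
March has 31 days (45 left).
April has 30 days (15 left).
15 days into May → May 15, 2028.

May 15, 2028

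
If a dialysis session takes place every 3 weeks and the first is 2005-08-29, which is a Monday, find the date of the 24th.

2006-12-25

The 24th occurrence is 23 intervals after the first: 23 × 21 = 483 days after 2005-08-29.
August has 31 days — 2 days to the end of August leaves 481.
From end of August to end of 2005 is 122 days (359 left).
January has 31 days (328 left).
February has 28 days (300 left).
March has 31 days (269 left).
April has 30 days (239 left).
May has 31 days (208 left).
June has 30 days (178 left).
July has 31 days (147 left).
August has 31 days (116 left).
September has 30 days (86 left).
October has 31 days (55 left).
November has 30 days (25 left).
25 days into December → 2006-12-25.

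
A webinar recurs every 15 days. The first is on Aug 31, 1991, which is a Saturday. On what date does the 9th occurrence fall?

The 9th occurrence is 8 intervals after the first: 8 × 15 = 120 days after Aug 31, 1991.
Aug has 31 days — 0 days to the end of Aug leaves 120.
Sep has 30 days (90 left).
Oct has 31 days (59 left).
Nov has 30 days (29 left).
29 days into Dec → Dec 29, 1991.

Dec 29, 1991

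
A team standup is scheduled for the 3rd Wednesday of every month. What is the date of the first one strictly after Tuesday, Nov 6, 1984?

Nov 1984 starts on a Thursday; its first Wednesday is the 7th, so the 3rd Wednesday is the 21st — Nov 21, 1984.
Nov 21, 1984 is after Nov 6, 1984, so that is the next one.

Nov 21, 1984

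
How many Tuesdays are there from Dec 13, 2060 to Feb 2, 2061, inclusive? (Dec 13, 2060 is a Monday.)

8

Dec 13, 2060 is a Monday; the first Tuesday on or after it is Dec 14, 2060 (1 day later).
From Dec 14, 2060 to Feb 2, 2061: 17 + 31 + 2 = 50 days (rest of Dec, Jan, Feb).
50 ÷ 7 = 7 full weeks with remainder 1, so 7 more Tuesdays after the first → 8.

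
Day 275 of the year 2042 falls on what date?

January has 31 days (275 − 31 = 244 remain).
February has 28 days (244 − 28 = 216 remain).
March has 31 days (216 − 31 = 185 remain).
April has 30 days (185 − 30 = 155 remain).
May has 31 days (155 − 31 = 124 remain).
June has 30 days (124 − 30 = 94 remain).
July has 31 days (94 − 31 = 63 remain).
August has 31 days (63 − 31 = 32 remain).
September has 30 days (32 − 30 = 2 remain).
2 into October → October 2.

October 2, 2042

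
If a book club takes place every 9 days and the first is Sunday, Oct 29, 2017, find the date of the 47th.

Dec 17, 2018

The 47th occurrence is 46 intervals after the first: 46 × 9 = 414 days after Oct 29, 2017.
Oct has 31 days — 2 days to the end of Oct leaves 412.
From end of Oct to end of 2017 is 61 days (351 left).
Jan has 31 days (320 left).
Feb has 28 days (292 left).
Mar has 31 days (261 left).
Apr has 30 days (231 left).
May has 31 days (200 left).
Jun has 30 days (170 left).
Jul has 31 days (139 left).
Aug has 31 days (108 left).
Sep has 30 days (78 left).
Oct has 31 days (47 left).
Nov has 30 days (17 left).
17 days into Dec → Dec 17, 2018.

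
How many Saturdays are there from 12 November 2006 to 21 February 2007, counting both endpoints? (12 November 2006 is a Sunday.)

12 November 2006 is a Sunday; the first Saturday on or after it is 18 November 2006 (6 days later).
From 18 November 2006 to 21 February 2007: 12 + 31 + 31 + 21 = 95 days (rest of November, December, January, February).
95 ÷ 7 = 13 full weeks with remainder 4, so 13 more Saturdays after the first → 14.

14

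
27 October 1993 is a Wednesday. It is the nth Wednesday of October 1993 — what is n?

4th

Day 27 falls in week ⌈27/7⌉ of the month.
Days 1–7 hold the 1st Wednesday, 8–14 the 2nd, 15–21 the 3rd, 22–28 the 4th, 29–31 the 5th.
27 is in the range for the 4th.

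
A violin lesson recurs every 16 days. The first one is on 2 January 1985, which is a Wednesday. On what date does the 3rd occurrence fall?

The 3rd occurrence is 2 intervals after the first: 2 × 16 = 32 days after 2 January 1985.
January has 31 days — 29 days to the end of January leaves 3.
3 days into February → 3 February 1985.

3 February 1985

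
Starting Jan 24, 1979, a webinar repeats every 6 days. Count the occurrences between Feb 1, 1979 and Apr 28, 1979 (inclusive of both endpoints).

Occurrences land 6·i days after Jan 24, 1979 for i = 0, 1, 2, …
Feb 1, 1979 is 8 days after the start; 8 ÷ 6 = 1 remainder 2; since the remainder is 2, round up to i = 2. First occurrence in the window: #3 on Feb 5, 1979 (2×6 = 12 days in).
Apr 28, 1979 is 94 days after the start; 94 ÷ 6 = 15 remainder 4. Last occurrence in the window: #16 on Apr 24, 1979.
Occurrences #3 through #16: 14 in total.

14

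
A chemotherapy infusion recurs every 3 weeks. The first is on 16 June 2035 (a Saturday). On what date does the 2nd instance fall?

7 July 2035

The 2nd occurrence is 1 interval after the first: 1 × 21 = 21 days after 16 June 2035.
June has 30 days — 14 days to the end of June leaves 7.
7 days into July → 7 July 2035.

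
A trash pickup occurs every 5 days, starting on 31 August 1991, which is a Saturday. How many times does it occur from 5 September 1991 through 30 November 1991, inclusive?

18

Occurrences land 5·i days after 31 August 1991 for i = 0, 1, 2, …
5 September 1991 is 5 days after the start; 5 ÷ 5 = 1 remainder 0. First occurrence in the window: #2 on 5 September 1991 (1×5 = 5 days in).
30 November 1991 is 91 days after the start; 91 ÷ 5 = 18 remainder 1. Last occurrence in the window: #19 on 29 November 1991.
Occurrences #2 through #19: 18 in total.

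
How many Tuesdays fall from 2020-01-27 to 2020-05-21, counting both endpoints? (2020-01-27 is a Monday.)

17

2020-01-27 is a Monday; the first Tuesday on or after it is 2020-01-28 (1 day later).
From 2020-01-28 to 2020-05-21: 3 + 29 + 31 + 30 + 21 = 114 days (rest of January, February, March, April, May).
114 ÷ 7 = 16 full weeks with remainder 2, so 16 more Tuesdays after the first → 17.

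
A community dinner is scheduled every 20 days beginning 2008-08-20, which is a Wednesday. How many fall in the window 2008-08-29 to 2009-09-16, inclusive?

Occurrences land 20·i days after 2008-08-20 for i = 0, 1, 2, …
2008-08-29 is 9 days after the start; 9 ÷ 20 = 0 remainder 9; since the remainder is 9, round up to i = 1. First occurrence in the window: #2 on 2008-09-09 (1×20 = 20 days in).
2009-09-16 is 392 days after the start; 392 ÷ 20 = 19 remainder 12. Last occurrence in the window: #20 on 2009-09-04.
Occurrences #2 through #20: 19 in total.

19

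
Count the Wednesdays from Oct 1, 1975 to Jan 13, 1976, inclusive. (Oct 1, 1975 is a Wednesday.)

15

Oct 1, 1975 is a Wednesday; the first Wednesday on or after it is Oct 1, 1975.
From Oct 1, 1975 to Jan 13, 1976: 30 + 30 + 31 + 13 = 104 days (rest of Oct, Nov, Dec, Jan).
104 ÷ 7 = 14 full weeks with remainder 6, so 14 more Wednesdays after the first → 15.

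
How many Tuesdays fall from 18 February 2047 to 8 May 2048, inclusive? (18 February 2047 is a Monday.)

64

18 February 2047 is a Monday; the first Tuesday on or after it is 19 February 2047 (1 day later).
From 19 February 2047 to 8 May 2048: 315 + 129 = 444 days (rest of 2047, to 8 May 2048 in 2048).
444 ÷ 7 = 63 full weeks with remainder 3, so 63 more Tuesdays after the first → 64.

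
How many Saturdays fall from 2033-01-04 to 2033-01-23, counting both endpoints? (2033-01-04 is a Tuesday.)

2033-01-04 is a Tuesday; the first Saturday on or after it is 2033-01-08 (4 days later).
From 2033-01-08 to 2033-01-23 is 23 − 8 = 15 days.
15 ÷ 7 = 2 full weeks with remainder 1, so 2 more Saturdays after the first → 3.

3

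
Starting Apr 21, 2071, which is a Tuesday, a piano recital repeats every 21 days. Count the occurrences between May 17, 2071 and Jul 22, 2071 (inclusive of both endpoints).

Occurrences land 21·i days after Apr 21, 2071 for i = 0, 1, 2, …
May 17, 2071 is 26 days after the start; 26 ÷ 21 = 1 remainder 5; since the remainder is 5, round up to i = 2. First occurrence in the window: #3 on Jun 2, 2071 (2×21 = 42 days in).
Jul 22, 2071 is 92 days after the start; 92 ÷ 21 = 4 remainder 8. Last occurrence in the window: #5 on Jul 14, 2071.
Occurrences #3 through #5: 3 in total.

3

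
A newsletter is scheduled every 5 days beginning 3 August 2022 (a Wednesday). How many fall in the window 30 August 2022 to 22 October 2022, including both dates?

Occurrences land 5·i days after 3 August 2022 for i = 0, 1, 2, …
30 August 2022 is 27 days after the start; 27 ÷ 5 = 5 remainder 2; since the remainder is 2, round up to i = 6. First occurrence in the window: #7 on 2 September 2022 (6×5 = 30 days in).
22 October 2022 is 80 days after the start; 80 ÷ 5 = 16 remainder 0. Last occurrence in the window: #17 on 22 October 2022.
Occurrences #7 through #17: 11 in total.

11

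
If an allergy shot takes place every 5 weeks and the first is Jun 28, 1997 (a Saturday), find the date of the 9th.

The 9th occurrence is 8 intervals after the first: 8 × 35 = 280 days after Jun 28, 1997.
Jun has 30 days — 2 days to the end of Jun leaves 278.
Jul has 31 days (247 left).
Aug has 31 days (216 left).
Sep has 30 days (186 left).
Oct has 31 days (155 left).
Nov has 30 days (125 left).
Dec has 31 days (94 left).
Jan has 31 days (63 left).
Feb has 28 days (35 left).
Mar has 31 days (4 left).
4 days into Apr → Apr 4, 1998.

Apr 4, 1998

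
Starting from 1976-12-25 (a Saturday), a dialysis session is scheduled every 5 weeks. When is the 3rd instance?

The 3rd occurrence is 2 intervals after the first: 2 × 35 = 70 days after 1976-12-25.
December has 31 days — 6 days to the end of December leaves 64.
January has 31 days (33 left).
February has 28 days (5 left).
5 days into March → 1977-03-05.

1977-03-05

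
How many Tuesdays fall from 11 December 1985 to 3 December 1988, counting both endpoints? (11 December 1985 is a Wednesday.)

155

11 December 1985 is a Wednesday; the first Tuesday on or after it is 17 December 1985 (6 days later).
From 17 December 1985 to 3 December 1988: 14 + 365 + 365 + 338 = 1082 days (rest of 1985, 1986, 1987, to 3 December 1988 in 1988).
1082 ÷ 7 = 154 full weeks with remainder 4, so 154 more Tuesdays after the first → 155.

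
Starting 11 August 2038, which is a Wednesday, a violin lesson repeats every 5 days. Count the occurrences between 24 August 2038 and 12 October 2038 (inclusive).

Occurrences land 5·i days after 11 August 2038 for i = 0, 1, 2, …
24 August 2038 is 13 days after the start; 13 ÷ 5 = 2 remainder 3; since the remainder is 3, round up to i = 3. First occurrence in the window: #4 on 26 August 2038 (3×5 = 15 days in).
12 October 2038 is 62 days after the start; 62 ÷ 5 = 12 remainder 2. Last occurrence in the window: #13 on 10 October 2038.
Occurrences #4 through #13: 10 in total.

10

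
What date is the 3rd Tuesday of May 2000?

16 May 2000

May 2000 begins on a Monday, so the first Tuesday is May 2 (1 day later).
The 3rd Tuesday is 2 weeks later: 2 + 14 = 16.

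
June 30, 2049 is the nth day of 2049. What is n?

181

Days in months before June: 31 + 28 + 31 + 30 + 31 = 151.
Plus 30 days into June → day 181.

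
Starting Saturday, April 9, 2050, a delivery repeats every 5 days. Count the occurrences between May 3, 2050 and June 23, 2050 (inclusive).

Occurrences land 5·i days after April 9, 2050 for i = 0, 1, 2, …
May 3, 2050 is 24 days after the start; 24 ÷ 5 = 4 remainder 4; since the remainder is 4, round up to i = 5. First occurrence in the window: #6 on May 4, 2050 (5×5 = 25 days in).
June 23, 2050 is 75 days after the start; 75 ÷ 5 = 15 remainder 0. Last occurrence in the window: #16 on June 23, 2050.
Occurrences #6 through #16: 11 in total.

11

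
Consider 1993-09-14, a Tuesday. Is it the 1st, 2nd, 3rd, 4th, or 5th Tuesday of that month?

Day 14 falls in week ⌈14/7⌉ of the month.
Days 1–7 hold the 1st Tuesday, 8–14 the 2nd, 15–21 the 3rd, 22–28 the 4th, 29–31 the 5th.
14 is in the range for the 2nd.

2nd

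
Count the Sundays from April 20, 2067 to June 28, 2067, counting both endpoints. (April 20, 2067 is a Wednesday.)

10

April 20, 2067 is a Wednesday; the first Sunday on or after it is April 24, 2067 (4 days later).
From April 24, 2067 to June 28, 2067: 6 + 31 + 28 = 65 days (rest of April, May, June).
65 ÷ 7 = 9 full weeks with remainder 2, so 9 more Sundays after the first → 10.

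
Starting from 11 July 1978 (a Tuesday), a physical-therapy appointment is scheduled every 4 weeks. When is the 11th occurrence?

The 11th occurrence is 10 intervals after the first: 10 × 28 = 280 days after 11 July 1978.
July has 31 days — 20 days to the end of July leaves 260.
August has 31 days (229 left).
September has 30 days (199 left).
October has 31 days (168 left).
November has 30 days (138 left).
December has 31 days (107 left).
January has 31 days (76 left).
February has 28 days (48 left).
March has 31 days (17 left).
17 days into April → 17 April 1979.

17 April 1979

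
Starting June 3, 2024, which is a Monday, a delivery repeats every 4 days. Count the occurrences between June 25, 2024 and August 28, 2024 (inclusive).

16

Occurrences land 4·i days after June 3, 2024 for i = 0, 1, 2, …
June 25, 2024 is 22 days after the start; 22 ÷ 4 = 5 remainder 2; since the remainder is 2, round up to i = 6. First occurrence in the window: #7 on June 27, 2024 (6×4 = 24 days in).
August 28, 2024 is 86 days after the start; 86 ÷ 4 = 21 remainder 2. Last occurrence in the window: #22 on August 26, 2024.
Occurrences #7 through #22: 16 in total.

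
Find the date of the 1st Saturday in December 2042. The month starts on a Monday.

December 6, 2042

December 2042 begins on a Monday, so the first Saturday is December 6 (5 days later).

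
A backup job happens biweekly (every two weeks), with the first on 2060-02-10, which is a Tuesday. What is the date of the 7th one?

2060-05-04

The 7th occurrence is 6 intervals after the first: 6 × 14 = 84 days after 2060-02-10.
February has 29 days — 19 days to the end of February leaves 65.
March has 31 days (34 left).
April has 30 days (4 left).
4 days into May → 2060-05-04.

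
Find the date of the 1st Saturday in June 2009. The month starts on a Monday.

6 June 2009

June 2009 begins on a Monday, so the first Saturday is June 6 (5 days later).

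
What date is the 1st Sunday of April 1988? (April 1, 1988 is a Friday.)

April 3, 1988

April 1988 begins on a Friday, so the first Sunday is April 3 (2 days later).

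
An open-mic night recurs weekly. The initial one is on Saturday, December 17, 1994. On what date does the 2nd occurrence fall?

December 24, 1994

The 2nd occurrence is 1 interval after the first: 1 × 7 = 7 days after December 17, 1994.
7 days later is December 24, 1994.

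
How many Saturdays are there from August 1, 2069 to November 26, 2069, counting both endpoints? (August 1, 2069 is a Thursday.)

August 1, 2069 is a Thursday; the first Saturday on or after it is August 3, 2069 (2 days later).
From August 3, 2069 to November 26, 2069: 28 + 30 + 31 + 26 = 115 days (rest of August, September, October, November).
115 ÷ 7 = 16 full weeks with remainder 3, so 16 more Saturdays after the first → 17.

17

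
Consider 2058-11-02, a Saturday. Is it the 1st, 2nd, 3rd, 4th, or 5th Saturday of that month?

1st

Day 2 falls in week ⌈2/7⌉ of the month.
Days 1–7 hold the 1st Saturday, 8–14 the 2nd, 15–21 the 3rd, 22–28 the 4th, 29–31 the 5th.
2 is in the range for the 1st.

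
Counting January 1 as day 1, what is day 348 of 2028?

13 December 2028

January has 31 days (348 − 31 = 317 remain).
February has 29 days (317 − 29 = 288 remain).
March has 31 days (288 − 31 = 257 remain).
April has 30 days (257 − 30 = 227 remain).
May has 31 days (227 − 31 = 196 remain).
June has 30 days (196 − 30 = 166 remain).
July has 31 days (166 − 31 = 135 remain).
August has 31 days (135 − 31 = 104 remain).
September has 30 days (104 − 30 = 74 remain).
October has 31 days (74 − 31 = 43 remain).
November has 30 days (43 − 30 = 13 remain).
13 into December → December 13.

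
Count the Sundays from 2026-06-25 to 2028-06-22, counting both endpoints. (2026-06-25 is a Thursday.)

104

2026-06-25 is a Thursday; the first Sunday on or after it is 2026-06-28 (3 days later).
From 2026-06-28 to 2028-06-22: 186 + 365 + 174 = 725 days (rest of 2026, 2027, to 2028-06-22 in 2028).
725 ÷ 7 = 103 full weeks with remainder 4, so 103 more Sundays after the first → 104.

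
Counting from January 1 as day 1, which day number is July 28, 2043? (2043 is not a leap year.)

209

Days in months before July: 31 + 28 + 31 + 30 + 31 + 30 = 181.
Plus 28 days into July → day 209.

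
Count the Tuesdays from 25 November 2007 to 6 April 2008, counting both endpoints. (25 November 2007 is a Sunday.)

19

25 November 2007 is a Sunday; the first Tuesday on or after it is 27 November 2007 (2 days later).
From 27 November 2007 to 6 April 2008: 3 + 31 + 31 + 29 + 31 + 6 = 131 days (rest of November, December, January, February, March, April).
131 ÷ 7 = 18 full weeks with remainder 5, so 18 more Tuesdays after the first → 19.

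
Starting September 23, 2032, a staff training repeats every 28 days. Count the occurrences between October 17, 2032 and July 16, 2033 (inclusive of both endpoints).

10

Occurrences land 28·i days after September 23, 2032 for i = 0, 1, 2, …
October 17, 2032 is 24 days after the start; 24 ÷ 28 = 0 remainder 24; since the remainder is 24, round up to i = 1. First occurrence in the window: #2 on October 21, 2032 (1×28 = 28 days in).
July 16, 2033 is 296 days after the start; 296 ÷ 28 = 10 remainder 16. Last occurrence in the window: #11 on June 30, 2033.
Occurrences #2 through #11: 10 in total.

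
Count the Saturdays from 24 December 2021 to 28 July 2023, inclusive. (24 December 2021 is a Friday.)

83

24 December 2021 is a Friday; the first Saturday on or after it is 25 December 2021 (1 day later).
From 25 December 2021 to 28 July 2023: 6 + 365 + 209 = 580 days (rest of 2021, 2022, to 28 July 2023 in 2023).
580 ÷ 7 = 82 full weeks with remainder 6, so 82 more Saturdays after the first → 83.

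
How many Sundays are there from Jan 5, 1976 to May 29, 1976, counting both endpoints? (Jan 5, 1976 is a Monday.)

Jan 5, 1976 is a Monday; the first Sunday on or after it is Jan 11, 1976 (6 days later).
From Jan 11, 1976 to May 29, 1976: 20 + 29 + 31 + 30 + 29 = 139 days (rest of Jan, Feb, Mar, Apr, May).
139 ÷ 7 = 19 full weeks with remainder 6, so 19 more Sundays after the first → 20.

20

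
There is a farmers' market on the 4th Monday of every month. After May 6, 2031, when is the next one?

May 2031 starts on a Thursday; its first Monday is the 5th, so the 4th Monday is the 26th — May 26, 2031.
May 26, 2031 is after May 6, 2031, so that is the next one.

May 26, 2031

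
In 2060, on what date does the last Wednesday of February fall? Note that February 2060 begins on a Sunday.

February 2060 begins on a Sunday, so the first Wednesday is February 4 (3 days later).
February 2060 has 29 days. Adding weeks: 4, 11, 18, 25 — the last one ≤ 29 is the 25th.

25 February 2060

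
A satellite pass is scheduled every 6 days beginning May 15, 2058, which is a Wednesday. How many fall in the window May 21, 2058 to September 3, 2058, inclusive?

Occurrences land 6·i days after May 15, 2058 for i = 0, 1, 2, …
May 21, 2058 is 6 days after the start; 6 ÷ 6 = 1 remainder 0. First occurrence in the window: #2 on May 21, 2058 (1×6 = 6 days in).
September 3, 2058 is 111 days after the start; 111 ÷ 6 = 18 remainder 3. Last occurrence in the window: #19 on August 31, 2058.
Occurrences #2 through #19: 18 in total.

18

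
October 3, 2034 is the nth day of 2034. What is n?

276

Days in months before October: 31 + 28 + 31 + 30 + 31 + 30 + 31 + 31 + 30 = 273.
Plus 3 days into October → day 276.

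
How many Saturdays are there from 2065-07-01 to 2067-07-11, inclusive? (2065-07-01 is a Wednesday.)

2065-07-01 is a Wednesday; the first Saturday on or after it is 2065-07-04 (3 days later).
From 2065-07-04 to 2067-07-11: 180 + 365 + 192 = 737 days (rest of 2065, 2066, to 2067-07-11 in 2067).
737 ÷ 7 = 105 full weeks with remainder 2, so 105 more Saturdays after the first → 106.

106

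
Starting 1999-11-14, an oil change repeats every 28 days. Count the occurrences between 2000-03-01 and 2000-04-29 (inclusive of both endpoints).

Occurrences land 28·i days after 1999-11-14 for i = 0, 1, 2, …
2000-03-01 is 108 days after the start; 108 ÷ 28 = 3 remainder 24; since the remainder is 24, round up to i = 4. First occurrence in the window: #5 on 2000-03-05 (4×28 = 112 days in).
2000-04-29 is 167 days after the start; 167 ÷ 28 = 5 remainder 27. Last occurrence in the window: #6 on 2000-04-02.
Occurrences #5 through #6: 2 in total.

2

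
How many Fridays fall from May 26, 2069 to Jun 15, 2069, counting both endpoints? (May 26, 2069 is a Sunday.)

May 26, 2069 is a Sunday; the first Friday on or after it is May 31, 2069 (5 days later).
From May 31, 2069 to Jun 15, 2069: 0 + 15 = 15 days (rest of May, Jun).
15 ÷ 7 = 2 full weeks with remainder 1, so 2 more Fridays after the first → 3.

3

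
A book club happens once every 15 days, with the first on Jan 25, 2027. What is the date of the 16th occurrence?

The 16th occurrence is 15 intervals after the first: 15 × 15 = 225 days after Jan 25, 2027.
Jan has 31 days — 6 days to the end of Jan leaves 219.
Feb has 28 days (191 left).
Mar has 31 days (160 left).
Apr has 30 days (130 left).
May has 31 days (99 left).
Jun has 30 days (69 left).
Jul has 31 days (38 left).
Aug has 31 days (7 left).
7 days into Sep → Sep 7, 2027.

Sep 7, 2027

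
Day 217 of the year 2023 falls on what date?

5 August 2023

January has 31 days (217 − 31 = 186 remain).
February has 28 days (186 − 28 = 158 remain).
March has 31 days (158 − 31 = 127 remain).
April has 30 days (127 − 30 = 97 remain).
May has 31 days (97 − 31 = 66 remain).
June has 30 days (66 − 30 = 36 remain).
July has 31 days (36 − 31 = 5 remain).
5 into August → August 5.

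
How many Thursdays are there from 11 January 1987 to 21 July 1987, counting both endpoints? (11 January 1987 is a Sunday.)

11 January 1987 is a Sunday; the first Thursday on or after it is 15 January 1987 (4 days later).
From 15 January 1987 to 21 July 1987: 16 + 28 + 31 + 30 + 31 + 30 + 21 = 187 days (rest of January, February, March, April, May, June, July).
187 ÷ 7 = 26 full weeks with remainder 5, so 26 more Thursdays after the first → 27.

27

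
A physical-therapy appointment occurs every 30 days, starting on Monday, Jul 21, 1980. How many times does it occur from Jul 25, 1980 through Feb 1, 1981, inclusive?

Occurrences land 30·i days after Jul 21, 1980 for i = 0, 1, 2, …
Jul 25, 1980 is 4 days after the start; 4 ÷ 30 = 0 remainder 4; since the remainder is 4, round up to i = 1. First occurrence in the window: #2 on Aug 20, 1980 (1×30 = 30 days in).
Feb 1, 1981 is 195 days after the start; 195 ÷ 30 = 6 remainder 15. Last occurrence in the window: #7 on Jan 17, 1981.
Occurrences #2 through #7: 6 in total.

6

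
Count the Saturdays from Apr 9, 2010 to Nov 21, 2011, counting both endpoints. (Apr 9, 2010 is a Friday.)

Apr 9, 2010 is a Friday; the first Saturday on or after it is Apr 10, 2010 (1 day later).
From Apr 10, 2010 to Nov 21, 2011: 265 + 325 = 590 days (rest of 2010, to Nov 21, 2011 in 2011).
590 ÷ 7 = 84 full weeks with remainder 2, so 84 more Saturdays after the first → 85.

85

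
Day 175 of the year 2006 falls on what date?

2006-06-24

January has 31 days (175 − 31 = 144 remain).
February has 28 days (144 − 28 = 116 remain).
March has 31 days (116 − 31 = 85 remain).
April has 30 days (85 − 30 = 55 remain).
May has 31 days (55 − 31 = 24 remain).
24 into June → June 24.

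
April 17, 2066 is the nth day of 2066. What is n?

Days in months before April: 31 + 28 + 31 = 90.
Plus 17 days into April → day 107.

107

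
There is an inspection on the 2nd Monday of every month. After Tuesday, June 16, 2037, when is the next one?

June 2037 starts on a Monday; its first Monday is the 1st, so the 2nd Monday is the 8th — June 8, 2037.
That is not after June 16, 2037, so look at July 2037.
July 2037 starts on a Wednesday; its first Monday is the 6th, so the 2nd Monday is the 13th — July 13, 2037.

July 13, 2037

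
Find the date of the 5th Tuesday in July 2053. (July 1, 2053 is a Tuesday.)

July 29, 2053

July 2053 begins on a Tuesday, so the first Tuesday is July 1.
The 5th Tuesday is 4 weeks later: 1 + 28 = 29.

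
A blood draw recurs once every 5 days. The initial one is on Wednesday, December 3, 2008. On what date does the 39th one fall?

The 39th occurrence is 38 intervals after the first: 38 × 5 = 190 days after December 3, 2008.
December has 31 days — 28 days to the end of December leaves 162.
January has 31 days (131 left).
February has 28 days (103 left).
March has 31 days (72 left).
April has 30 days (42 left).
May has 31 days (11 left).
11 days into June → June 11, 2009.

June 11, 2009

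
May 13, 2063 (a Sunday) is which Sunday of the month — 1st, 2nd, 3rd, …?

2nd

Day 13 falls in week ⌈13/7⌉ of the month.
Days 1–7 hold the 1st Sunday, 8–14 the 2nd, 15–21 the 3rd, 22–28 the 4th, 29–31 the 5th.
13 is in the range for the 2nd.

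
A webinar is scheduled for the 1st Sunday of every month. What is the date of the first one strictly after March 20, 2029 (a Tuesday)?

April 1, 2029

March 2029 starts on a Thursday, so its 1st Sunday is March 4, 2029 (3 days in).
That is not after March 20, 2029, so look at April 2029.
April 2029 starts on a Sunday, so its 1st Sunday is April 1, 2029.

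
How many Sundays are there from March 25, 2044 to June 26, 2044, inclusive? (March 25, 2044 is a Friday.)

March 25, 2044 is a Friday; the first Sunday on or after it is March 27, 2044 (2 days later).
From March 27, 2044 to June 26, 2044: 4 + 30 + 31 + 26 = 91 days (rest of March, April, May, June).
91 ÷ 7 = 13 full weeks with remainder 0, so 13 more Sundays after the first → 14.

14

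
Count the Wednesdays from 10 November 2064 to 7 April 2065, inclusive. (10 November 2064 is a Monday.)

21

10 November 2064 is a Monday; the first Wednesday on or after it is 12 November 2064 (2 days later).
From 12 November 2064 to 7 April 2065: 18 + 31 + 31 + 28 + 31 + 7 = 146 days (rest of November, December, January, February, March, April).
146 ÷ 7 = 20 full weeks with remainder 6, so 20 more Wednesdays after the first → 21.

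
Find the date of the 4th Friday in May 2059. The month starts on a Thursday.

May 23, 2059

May 2059 begins on a Thursday, so the first Friday is May 2 (1 day later).
The 4th Friday is 3 weeks later: 2 + 21 = 23.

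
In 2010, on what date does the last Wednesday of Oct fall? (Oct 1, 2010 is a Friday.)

Oct 27, 2010

Oct 2010 begins on a Friday, so the first Wednesday is Oct 6 (5 days later).
Oct 2010 has 31 days. Adding weeks: 6, 13, 20, 27 — the last one ≤ 31 is the 27th.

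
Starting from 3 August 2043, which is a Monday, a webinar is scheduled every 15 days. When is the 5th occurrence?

2 October 2043

The 5th occurrence is 4 intervals after the first: 4 × 15 = 60 days after 3 August 2043.
August has 31 days — 28 days to the end of August leaves 32.
September has 30 days (2 left).
2 days into October → 2 October 2043.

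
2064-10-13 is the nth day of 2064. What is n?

287

Days in months before October: 31 + 29 + 31 + 30 + 31 + 30 + 31 + 31 + 30 = 274.
Plus 13 days into October → day 287.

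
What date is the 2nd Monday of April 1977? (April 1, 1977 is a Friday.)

April 1977 begins on a Friday, so the first Monday is April 4 (3 days later).
The 2nd Monday is 1 weeks later: 4 + 7 = 11.

1977-04-11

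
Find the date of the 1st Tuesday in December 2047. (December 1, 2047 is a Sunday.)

3 December 2047

December 2047 begins on a Sunday, so the first Tuesday is December 3 (2 days later).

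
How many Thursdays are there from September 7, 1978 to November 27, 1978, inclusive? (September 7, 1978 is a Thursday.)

12

September 7, 1978 is a Thursday; the first Thursday on or after it is September 7, 1978.
From September 7, 1978 to November 27, 1978: 23 + 31 + 27 = 81 days (rest of September, October, November).
81 ÷ 7 = 11 full weeks with remainder 4, so 11 more Thursdays after the first → 12.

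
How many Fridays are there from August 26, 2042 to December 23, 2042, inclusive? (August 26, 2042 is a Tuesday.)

17

August 26, 2042 is a Tuesday; the first Friday on or after it is August 29, 2042 (3 days later).
From August 29, 2042 to December 23, 2042: 2 + 30 + 31 + 30 + 23 = 116 days (rest of August, September, October, November, December).
116 ÷ 7 = 16 full weeks with remainder 4, so 16 more Fridays after the first → 17.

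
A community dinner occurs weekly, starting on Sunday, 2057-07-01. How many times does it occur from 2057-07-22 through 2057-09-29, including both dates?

10

Occurrences land 7·i days after 2057-07-01 for i = 0, 1, 2, …
2057-07-22 is 21 days after the start; 21 ÷ 7 = 3 remainder 0. First occurrence in the window: #4 on 2057-07-22 (3×7 = 21 days in).
2057-09-29 is 90 days after the start; 90 ÷ 7 = 12 remainder 6. Last occurrence in the window: #13 on 2057-09-23.
Occurrences #4 through #13: 10 in total.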